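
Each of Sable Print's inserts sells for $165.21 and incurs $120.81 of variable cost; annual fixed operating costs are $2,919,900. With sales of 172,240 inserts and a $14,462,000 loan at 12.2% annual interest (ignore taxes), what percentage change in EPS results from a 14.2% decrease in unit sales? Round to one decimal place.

Contribution at this volume is 172,240 × $44.40 = $7,647,456.00.
Operating income = contribution − fixed costs = $7,647,456.00 − $2,919,900 = $4,727,556.00.
Interest = $1,764,364.00, so EBIT − I = $2,963,192.00.
Degree of combined leverage = contribution ÷ (EBIT − I) = $7,647,456.00 ÷ $2,963,192.00 = 2.5808.
%ΔEPS = DCL × %ΔSales = 2.5808 × -14.2% = -36.6%.

-36.6%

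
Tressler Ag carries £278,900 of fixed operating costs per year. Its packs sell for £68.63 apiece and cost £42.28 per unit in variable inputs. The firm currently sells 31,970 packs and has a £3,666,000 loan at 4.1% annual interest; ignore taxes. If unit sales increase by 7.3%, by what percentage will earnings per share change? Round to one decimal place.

Contribution at this volume is 31,970 × £26.35 = £842,409.50.
Subtracting fixed costs: EBIT = £842,409.50 − £278,900 = £563,509.50.
After interest of £150,306.00, pre-tax earnings = £413,203.50.
DCL = total CM / (EBIT − I) = £842,409.50 / £413,203.50 = 2.0387.
EPS therefore changes by 2.0387 × (+7.3%) = +14.9%.

+14.9%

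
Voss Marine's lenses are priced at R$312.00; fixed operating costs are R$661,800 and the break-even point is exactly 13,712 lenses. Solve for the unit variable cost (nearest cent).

R$263.74

Contribution per unit must be FC / Q = R$661,800 / 13,712 = R$48.2643.
Hence VC = price − CM = R$312.00 − R$48.2643 = R$263.74.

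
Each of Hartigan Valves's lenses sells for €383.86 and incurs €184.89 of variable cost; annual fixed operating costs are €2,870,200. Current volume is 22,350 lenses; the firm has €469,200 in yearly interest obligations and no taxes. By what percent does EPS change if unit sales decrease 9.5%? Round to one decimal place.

-38.1%

Total contribution margin = 22,350 × €198.97 = €4,446,979.50.
Subtracting fixed costs: EBIT = €4,446,979.50 − €2,870,200 = €1,576,779.50.
Interest = €469,200.00, so EBIT − I = €1,107,579.50.
DCL = total CM / (EBIT − I) = €4,446,979.50 / €1,107,579.50 = 4.0150.
EPS therefore changes by 4.0150 × (-9.5%) = -38.1%.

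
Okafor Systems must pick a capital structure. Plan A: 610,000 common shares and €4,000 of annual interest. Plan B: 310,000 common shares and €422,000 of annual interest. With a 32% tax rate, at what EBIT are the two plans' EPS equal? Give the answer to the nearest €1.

Set EPS_A = EPS_B: (EBIT − €4,000)(1 − 0.32) ÷ 610,000 = (EBIT − €422,000)(1 − 0.32) ÷ 310,000.
The (1 − t) factor cancels: (EBIT − 4,000) × 310,000 = (EBIT − 422,000) × 610,000.
Solving, EBIT = (422,000·610,000 − 4,000·310,000) / (610,000 − 310,000) = 256,180,000,000 / 300,000 = 853,933.33.

€853,933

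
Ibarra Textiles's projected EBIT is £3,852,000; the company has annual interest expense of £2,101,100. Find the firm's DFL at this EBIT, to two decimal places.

Interest = £2,101,100.00.
Degree of financial leverage = EBIT / (EBIT − interest) = £3,852,000 / £1,750,900.00 = 2.2000.

2.20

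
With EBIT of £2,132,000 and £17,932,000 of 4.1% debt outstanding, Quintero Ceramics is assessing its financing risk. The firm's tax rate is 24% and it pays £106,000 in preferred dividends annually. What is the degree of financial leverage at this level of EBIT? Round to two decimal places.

1.70

Interest = £735,212.00.
Pre-tax preferred-dividend burden = £106,000 ÷ (1 − 0.24) = £139,473.68.
DFL = EBIT ÷ [EBIT − I − D_p/(1−t)] = £2,132,000 ÷ [£2,132,000 − £735,212.00 − £139,473.68] = £2,132,000 ÷ £1,257,314.32 = 1.6957.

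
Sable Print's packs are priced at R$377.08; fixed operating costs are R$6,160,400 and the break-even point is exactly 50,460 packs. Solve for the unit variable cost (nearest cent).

R$255.00

At break-even, FC = Q × (P − VC), so P − VC = R$6,160,400 ÷ 50,460 = R$122.0848.
Hence VC = price − CM = R$377.08 − R$122.0848 = R$255.00.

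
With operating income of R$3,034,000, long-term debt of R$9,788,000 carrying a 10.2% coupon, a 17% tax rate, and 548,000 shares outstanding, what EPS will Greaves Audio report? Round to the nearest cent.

R$3.08

Pre-tax income = R$3,034,000 − R$998,376.00 = R$2,035,624.00.
Net income = R$2,035,624.00 × (1 − 0.17) = R$1,689,567.92.
EPS = R$1,689,567.92 ÷ 548,000 = R$3.08.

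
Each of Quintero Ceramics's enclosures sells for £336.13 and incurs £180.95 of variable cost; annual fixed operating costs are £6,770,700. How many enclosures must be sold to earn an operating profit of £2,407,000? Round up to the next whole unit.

Contribution margin per unit = £336.13 − £180.95 = £155.18.
Required volume = (fixed costs + target profit) ÷ CM = (£6,770,700 + £2,407,000) ÷ £155.18 = 59,142.29, so 59,143 enclosures.

59,143 enclosures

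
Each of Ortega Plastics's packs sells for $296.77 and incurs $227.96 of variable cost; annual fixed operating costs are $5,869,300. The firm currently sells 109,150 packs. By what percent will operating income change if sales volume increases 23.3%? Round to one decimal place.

Contribution at this volume is 109,150 × $68.81 = $7,510,611.50.
Subtracting fixed costs: EBIT = $7,510,611.50 − $5,869,300 = $1,641,311.50.
So DOL = total CM / EBIT = $7,510,611.50 / $1,641,311.50 = 4.5760.
%ΔEBIT = DOL × %ΔSales = 4.5760 × +23.3% = +106.6%.

+106.6%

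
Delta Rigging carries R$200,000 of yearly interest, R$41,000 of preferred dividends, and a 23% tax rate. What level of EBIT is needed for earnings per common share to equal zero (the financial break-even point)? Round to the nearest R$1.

Preferred dividends are paid after tax, so their pre-tax equivalent is R$41,000 ÷ (1 − 0.23) = R$53,246.75.
EPS = 0 when EBIT covers interest plus the pre-tax preferred burden: R$200,000 + R$53,246.75 = R$253,246.75.

R$253,247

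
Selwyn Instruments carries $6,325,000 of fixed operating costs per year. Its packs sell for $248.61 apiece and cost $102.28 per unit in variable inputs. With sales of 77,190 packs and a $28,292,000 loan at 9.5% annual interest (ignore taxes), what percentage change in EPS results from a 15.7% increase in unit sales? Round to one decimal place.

+77.7%

Total contribution margin = 77,190 × $146.33 = $11,295,212.70.
Subtracting fixed costs: EBIT = $11,295,212.70 − $6,325,000 = $4,970,212.70.
Interest = $2,687,740.00, so EBIT − I = $2,282,472.70.
Degree of combined leverage = contribution ÷ (EBIT − I) = $11,295,212.70 ÷ $2,282,472.70 = 4.9487.
%ΔEPS = DCL × %ΔSales = 4.9487 × +15.7% = +77.7%.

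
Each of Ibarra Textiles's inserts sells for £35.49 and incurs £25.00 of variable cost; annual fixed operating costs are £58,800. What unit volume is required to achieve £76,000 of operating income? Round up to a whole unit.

12,851 inserts

Contribution margin per unit = £35.49 − £25.00 = £10.49.
Need Q such that Q × £10.49 − £58,800 = £76,000, i.e. Q = £134,800 / £10.49 = 12,850.33 → 12,851.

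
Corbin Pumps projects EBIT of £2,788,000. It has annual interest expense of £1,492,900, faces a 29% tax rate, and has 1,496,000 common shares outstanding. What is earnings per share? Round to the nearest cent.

Interest = £1,492,900.00, so EBT = £2,788,000 − £1,492,900.00 = £1,295,100.00.
Net income = £1,295,100.00 × (1 − 0.29) = £919,521.00.
EPS = £919,521.00 ÷ 1,496,000 = £0.61.

£0.61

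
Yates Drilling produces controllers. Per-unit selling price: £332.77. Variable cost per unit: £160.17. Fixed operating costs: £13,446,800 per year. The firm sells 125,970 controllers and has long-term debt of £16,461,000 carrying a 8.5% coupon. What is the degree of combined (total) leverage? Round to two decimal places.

Total contribution margin = 125,970 × £172.60 = £21,742,422.00.
EBIT = £21,742,422.00 − £13,446,800 = £8,295,622.00. Interest = £1,399,185.00, so EBIT − I = £6,896,437.00.
Degree of total leverage = total CM / (EBIT − interest) = £21,742,422.00 / £6,896,437.00 = 3.1527.

3.15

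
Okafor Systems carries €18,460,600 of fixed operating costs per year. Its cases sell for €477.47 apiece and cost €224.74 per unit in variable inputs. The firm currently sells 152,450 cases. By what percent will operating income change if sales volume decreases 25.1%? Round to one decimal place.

-48.2%

Contribution at this volume is 152,450 × €252.73 = €38,528,688.50.
EBIT = €38,528,688.50 − €18,460,600 = €20,068,088.50.
Degree of operating leverage = €38,528,688.50 / €20,068,088.50 = 1.9199.
%ΔEBIT = DOL × %ΔSales = 1.9199 × -25.1% = -48.2%.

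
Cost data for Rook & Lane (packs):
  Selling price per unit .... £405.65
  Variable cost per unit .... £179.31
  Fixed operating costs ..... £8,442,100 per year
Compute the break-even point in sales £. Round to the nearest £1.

£15,130,060

CM per unit = £405.65 − £179.31 = £226.34; CM ratio = £226.34 / £405.65 = 0.5580.
Break-even sales = FC ÷ CM ratio = £8,442,100 × £405.65 / £226.34 = £15,130,060.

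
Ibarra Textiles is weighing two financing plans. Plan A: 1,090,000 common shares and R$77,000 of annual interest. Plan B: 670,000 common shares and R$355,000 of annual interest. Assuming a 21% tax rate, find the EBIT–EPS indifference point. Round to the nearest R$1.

At indifference, (EBIT − 77,000)(1 − t)/1,090,000 = (EBIT − 355,000)(1 − t)/670,000.
Cancelling (1 − t) and cross-multiplying: 670,000·(EBIT − 77,000) = 1,090,000·(EBIT − 355,000).
EBIT × (1,090,000 − 670,000) = 355,000 × 1,090,000 − 77,000 × 670,000 = 335,360,000,000, so EBIT = 335,360,000,000 ÷ 420,000 = 798,476.19.

R$798,476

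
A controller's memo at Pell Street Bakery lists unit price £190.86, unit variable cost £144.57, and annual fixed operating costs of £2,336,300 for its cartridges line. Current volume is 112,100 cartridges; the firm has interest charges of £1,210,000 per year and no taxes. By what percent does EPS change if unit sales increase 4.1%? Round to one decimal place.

+13.0%

At 112,100 units, contribution = 112,100 × £46.29 = £5,189,109.00.
Subtracting fixed costs: EBIT = £5,189,109.00 − £2,336,300 = £2,852,809.00.
After interest of £1,210,000.00, pre-tax earnings = £1,642,809.00.
Degree of combined leverage = contribution ÷ (EBIT − I) = £5,189,109.00 ÷ £1,642,809.00 = 3.1587.
%ΔEPS = DCL × %ΔSales = 3.1587 × +4.1% = +13.0%.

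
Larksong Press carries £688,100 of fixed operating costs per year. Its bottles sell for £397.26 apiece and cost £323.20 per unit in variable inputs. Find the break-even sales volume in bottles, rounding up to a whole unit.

Each unit contributes £397.26 − £323.20 = £74.06.
Break-even Q = £688,100 / £74.06 = 9,291.12 → 9,292 bottles.

9,292 bottles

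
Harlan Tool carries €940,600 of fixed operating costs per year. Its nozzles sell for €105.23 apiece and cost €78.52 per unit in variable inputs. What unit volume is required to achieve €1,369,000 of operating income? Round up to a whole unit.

86,470 nozzles

Each unit contributes €105.23 − €78.52 = €26.71.
Units = (FC + target) / CM = (€940,600 + €1,369,000) / €26.71 = 86,469.49, so 86,470 nozzles.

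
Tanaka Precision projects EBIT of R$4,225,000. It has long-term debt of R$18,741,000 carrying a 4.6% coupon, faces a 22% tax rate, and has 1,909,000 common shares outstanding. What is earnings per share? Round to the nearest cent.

R$1.37

Pre-tax income = R$4,225,000 − R$862,086.00 = R$3,362,914.00.
After tax at 22%: net income = R$3,362,914.00 × 0.78 = R$2,623,072.92.
Per share: R$2,623,072.92 / 1,909,000 shares = R$1.37.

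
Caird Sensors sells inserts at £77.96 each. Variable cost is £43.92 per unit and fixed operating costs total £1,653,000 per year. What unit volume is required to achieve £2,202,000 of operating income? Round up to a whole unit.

113,250 inserts

Contribution margin per unit = £77.96 − £43.92 = £34.04.
Required volume = (fixed costs + target profit) ÷ CM = (£1,653,000 + £2,202,000) ÷ £34.04 = 113,249.12, so 113,250 inserts.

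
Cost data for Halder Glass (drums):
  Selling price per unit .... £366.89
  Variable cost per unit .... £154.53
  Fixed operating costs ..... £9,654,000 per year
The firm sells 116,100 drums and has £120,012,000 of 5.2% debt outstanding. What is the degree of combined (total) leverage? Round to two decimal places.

2.81

At 116,100 units, contribution = 116,100 × £212.36 = £24,654,996.00.
EBIT = £24,654,996.00 − £9,654,000 = £15,000,996.00. Interest = £6,240,624.00, so EBIT − I = £8,760,372.00.
Degree of total leverage = total CM / (EBIT − interest) = £24,654,996.00 / £8,760,372.00 = 2.8144.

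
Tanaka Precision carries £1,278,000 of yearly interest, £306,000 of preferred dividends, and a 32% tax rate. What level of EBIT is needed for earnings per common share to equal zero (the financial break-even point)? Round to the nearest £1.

Preferred dividends are paid after tax, so their pre-tax equivalent is £306,000 ÷ (1 − 0.32) = £450,000.00.
Financial break-even EBIT = interest + D_p ÷ (1 − t) = £1,278,000 + £450,000.00 = £1,728,000.00.

£1,728,000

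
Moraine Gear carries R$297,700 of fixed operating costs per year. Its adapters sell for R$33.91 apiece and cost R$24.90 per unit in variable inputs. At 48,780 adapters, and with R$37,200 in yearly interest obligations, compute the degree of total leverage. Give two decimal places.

Total contribution margin = 48,780 × R$9.01 = R$439,507.80.
Subtracting fixed costs: EBIT = R$439,507.80 − R$297,700 = R$141,807.80. Interest = R$37,200.00, so EBIT − I = R$104,607.80.
Degree of total leverage = total CM / (EBIT − interest) = R$439,507.80 / R$104,607.80 = 4.2015.

4.20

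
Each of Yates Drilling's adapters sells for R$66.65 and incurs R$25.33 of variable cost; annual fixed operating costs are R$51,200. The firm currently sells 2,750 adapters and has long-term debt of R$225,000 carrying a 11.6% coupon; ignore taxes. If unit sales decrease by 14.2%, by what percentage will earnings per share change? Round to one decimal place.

-44.4%

Contribution at this volume is 2,750 × R$41.32 = R$113,630.00.
Operating income = contribution − fixed costs = R$113,630.00 − R$51,200 = R$62,430.00.
Interest = R$26,100.00, so EBIT − I = R$36,330.00.
Degree of combined leverage = contribution ÷ (EBIT − I) = R$113,630.00 ÷ R$36,330.00 = 3.1277.
EPS therefore changes by 3.1277 × (-14.2%) = -44.4%.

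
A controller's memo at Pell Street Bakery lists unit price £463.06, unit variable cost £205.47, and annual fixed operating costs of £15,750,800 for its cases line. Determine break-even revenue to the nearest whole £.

£28,314,630

CM per unit = £463.06 − £205.47 = £257.59; CM ratio = £257.59 / £463.06 = 0.5563.
Break-even revenue = fixed costs × price ÷ CM = £15,750,800 × £463.06 ÷ £257.59 = £28,314,630.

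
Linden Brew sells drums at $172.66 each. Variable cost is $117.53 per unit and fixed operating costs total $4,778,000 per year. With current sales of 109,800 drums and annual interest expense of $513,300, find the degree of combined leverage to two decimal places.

7.94

Contribution at this volume is 109,800 × $55.13 = $6,053,274.00.
EBIT = $6,053,274.00 − $4,778,000 = $1,275,274.00. Interest = $513,300.00, so EBIT − I = $761,974.00.
Degree of total leverage = total CM / (EBIT − interest) = $6,053,274.00 / $761,974.00 = 7.9442.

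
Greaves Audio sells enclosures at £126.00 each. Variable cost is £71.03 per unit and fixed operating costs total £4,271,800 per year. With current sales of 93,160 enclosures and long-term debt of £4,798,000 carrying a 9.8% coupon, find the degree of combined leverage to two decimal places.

Total contribution margin = 93,160 × £54.97 = £5,121,005.20.
Subtracting fixed costs: EBIT = £5,121,005.20 − £4,271,800 = £849,205.20. Interest = £470,204.00.
DOL = £5,121,005.20 ÷ £849,205.20 = 6.0304; DFL = £849,205.20 ÷ £379,001.20 = 2.2406.
DCL = DOL × DFL = 6.0304 × 2.2406 = 13.5117.

13.51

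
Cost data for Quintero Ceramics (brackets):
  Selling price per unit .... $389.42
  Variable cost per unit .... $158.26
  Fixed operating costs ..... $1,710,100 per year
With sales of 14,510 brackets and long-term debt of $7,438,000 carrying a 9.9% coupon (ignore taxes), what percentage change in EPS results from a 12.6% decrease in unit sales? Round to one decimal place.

Total contribution margin = 14,510 × $231.16 = $3,354,131.60.
Subtracting fixed costs: EBIT = $3,354,131.60 − $1,710,100 = $1,644,031.60.
Interest = $736,362.00, so EBIT − I = $907,669.60.
Degree of combined leverage = contribution ÷ (EBIT − I) = $3,354,131.60 ÷ $907,669.60 = 3.6953.
%ΔEPS = DCL × %ΔSales = 3.6953 × -12.6% = -46.6%.

-46.6%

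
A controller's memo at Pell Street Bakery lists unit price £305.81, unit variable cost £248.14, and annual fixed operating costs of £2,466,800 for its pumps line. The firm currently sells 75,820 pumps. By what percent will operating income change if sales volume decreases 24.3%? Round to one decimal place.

-55.8%

Contribution at this volume is 75,820 × £57.67 = £4,372,539.40.
EBIT = £4,372,539.40 − £2,466,800 = £1,905,739.40.
DOL = contribution ÷ EBIT = £4,372,539.40 ÷ £1,905,739.40 = 2.2944.
So EBIT moves 2.2944 × (-24.3%) = -55.8%.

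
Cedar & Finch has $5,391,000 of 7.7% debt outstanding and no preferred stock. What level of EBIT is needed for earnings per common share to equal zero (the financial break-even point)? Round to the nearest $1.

Annual interest = 7.7% × $5,391,000 = $415,107.00.
With no preferred dividends, EPS = 0 when EBIT exactly covers interest, so the financial break-even EBIT is $415,107.00.

$415,107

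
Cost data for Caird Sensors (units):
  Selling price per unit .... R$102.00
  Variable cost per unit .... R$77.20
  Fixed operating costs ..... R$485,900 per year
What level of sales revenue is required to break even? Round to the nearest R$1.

CM per unit = R$102.00 − R$77.20 = R$24.80; CM ratio = R$24.80 / R$102.00 = 0.2431.
Break-even sales = FC ÷ CM ratio = R$485,900 × R$102.00 / R$24.80 = R$1,998,460.

R$1,998,460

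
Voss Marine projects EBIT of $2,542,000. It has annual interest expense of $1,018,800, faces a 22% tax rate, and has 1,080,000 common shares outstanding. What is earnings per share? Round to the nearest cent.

Pre-tax income = $2,542,000 − $1,018,800.00 = $1,523,200.00.
Net income = $1,523,200.00 × (1 − 0.22) = $1,188,096.00.
EPS = $1,188,096.00 ÷ 1,080,000 = $1.10.

$1.10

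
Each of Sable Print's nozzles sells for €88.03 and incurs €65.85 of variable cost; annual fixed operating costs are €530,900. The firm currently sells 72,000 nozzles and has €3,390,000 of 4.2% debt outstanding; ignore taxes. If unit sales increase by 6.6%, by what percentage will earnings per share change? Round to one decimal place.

+11.4%

Total contribution margin = 72,000 × €22.18 = €1,596,960.00.
Subtracting fixed costs: EBIT = €1,596,960.00 − €530,900 = €1,066,060.00.
Interest = €142,380.00, so EBIT − I = €923,680.00.
Degree of combined leverage = contribution ÷ (EBIT − I) = €1,596,960.00 ÷ €923,680.00 = 1.7289.
%ΔEPS = DCL × %ΔSales = 1.7289 × +6.6% = +11.4%.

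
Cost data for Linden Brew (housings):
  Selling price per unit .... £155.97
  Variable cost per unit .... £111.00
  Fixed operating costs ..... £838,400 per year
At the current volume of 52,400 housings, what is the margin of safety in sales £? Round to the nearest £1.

£5,264,995

Unit CM = price − variable cost = £155.97 − £111.00 = £44.97. Break-even units = £838,400 ÷ £44.97 = 18,643.54; break-even revenue = 18,643.54 × £155.97 = £2,907,832.96.
Actual sales revenue = 52,400 × £155.97 = £8,172,828.00.
Margin of safety = £8,172,828.00 − £2,907,832.96 = £5,264,995.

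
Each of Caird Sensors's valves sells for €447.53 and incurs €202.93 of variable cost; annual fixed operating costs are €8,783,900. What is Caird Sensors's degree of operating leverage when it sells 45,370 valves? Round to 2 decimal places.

4.80

At 45,370 units, contribution = 45,370 × €244.60 = €11,097,502.00.
Operating income = contribution − fixed costs = €11,097,502.00 − €8,783,900 = €2,313,602.00.
Degree of operating leverage = €11,097,502.00 / €2,313,602.00 = 4.7966.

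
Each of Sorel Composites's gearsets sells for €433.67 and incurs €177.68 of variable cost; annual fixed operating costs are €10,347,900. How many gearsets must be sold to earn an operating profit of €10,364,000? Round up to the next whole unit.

80,910 gearsets

Contribution margin per unit = €433.67 − €177.68 = €255.99.
Need Q such that Q × €255.99 − €10,347,900 = €10,364,000, i.e. Q = €20,711,900 / €255.99 = 80,909.02 → 80,910.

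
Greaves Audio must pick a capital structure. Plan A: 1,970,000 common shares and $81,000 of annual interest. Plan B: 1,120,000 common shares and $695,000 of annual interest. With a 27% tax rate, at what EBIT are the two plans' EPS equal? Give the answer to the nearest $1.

$1,504,035

At indifference, (EBIT − 81,000)(1 − t)/1,970,000 = (EBIT − 695,000)(1 − t)/1,120,000.
The (1 − t) factor cancels: (EBIT − 81,000) × 1,120,000 = (EBIT − 695,000) × 1,970,000.
Solving, EBIT = (695,000·1,970,000 − 81,000·1,120,000) / (1,970,000 − 1,120,000) = 1,278,430,000,000 / 850,000 = 1,504,035.29.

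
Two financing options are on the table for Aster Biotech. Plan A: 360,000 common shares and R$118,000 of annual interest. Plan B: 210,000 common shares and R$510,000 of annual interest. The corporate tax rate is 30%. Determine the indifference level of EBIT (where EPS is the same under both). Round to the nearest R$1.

At indifference, (EBIT − 118,000)(1 − t)/360,000 = (EBIT − 510,000)(1 − t)/210,000.
Cancelling (1 − t) and cross-multiplying: 210,000·(EBIT − 118,000) = 360,000·(EBIT − 510,000).
Solving, EBIT = (510,000·360,000 − 118,000·210,000) / (360,000 − 210,000) = 158,820,000,000 / 150,000 = 1,058,800.00.

R$1,058,800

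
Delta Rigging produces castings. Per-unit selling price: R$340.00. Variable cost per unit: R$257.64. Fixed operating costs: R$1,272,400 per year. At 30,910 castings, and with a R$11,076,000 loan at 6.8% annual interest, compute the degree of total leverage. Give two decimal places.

Total contribution margin = 30,910 × R$82.36 = R$2,545,747.60.
Subtracting fixed costs: EBIT = R$2,545,747.60 − R$1,272,400 = R$1,273,347.60. Interest = R$753,168.00, so EBIT − I = R$520,179.60.
DCL = contribution ÷ (EBIT − I) = R$2,545,747.60 ÷ R$520,179.60 = 4.8940.

4.89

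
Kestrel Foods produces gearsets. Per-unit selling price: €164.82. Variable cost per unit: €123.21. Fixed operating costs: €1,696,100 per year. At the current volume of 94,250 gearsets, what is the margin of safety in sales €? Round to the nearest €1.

€8,815,919

Each unit contributes €164.82 − €123.21 = €41.61. Break-even units = €1,696,100 ÷ €41.61 = 40,761.84; break-even revenue = 40,761.84 × €164.82 = €6,718,365.83.
Actual sales revenue = 94,250 × €164.82 = €15,534,285.00.
Margin of safety = €15,534,285.00 − €6,718,365.83 = €8,815,919.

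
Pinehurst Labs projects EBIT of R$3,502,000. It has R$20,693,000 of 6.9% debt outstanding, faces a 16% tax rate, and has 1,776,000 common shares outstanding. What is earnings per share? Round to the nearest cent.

Pre-tax income = R$3,502,000 − R$1,427,817.00 = R$2,074,183.00.
Net income = R$2,074,183.00 × (1 − 0.16) = R$1,742,313.72.
Per share: R$1,742,313.72 / 1,776,000 shares = R$0.98.

R$0.98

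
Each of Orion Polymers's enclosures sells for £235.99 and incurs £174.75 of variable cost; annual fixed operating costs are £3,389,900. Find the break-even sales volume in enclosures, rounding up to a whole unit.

Unit CM = price − variable cost = £235.99 − £174.75 = £61.24.
Break-even volume = fixed costs ÷ CM per unit = £3,389,900 ÷ £61.24 = 55,354.34, so 55,355 enclosures.

55,355 enclosures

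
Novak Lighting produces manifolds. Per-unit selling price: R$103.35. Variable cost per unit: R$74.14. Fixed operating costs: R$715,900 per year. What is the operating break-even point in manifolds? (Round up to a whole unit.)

Unit CM = price − variable cost = R$103.35 − R$74.14 = R$29.21.
Break-even Q = R$715,900 / R$29.21 = 24,508.73 → 24,509 manifolds.

24,509 manifolds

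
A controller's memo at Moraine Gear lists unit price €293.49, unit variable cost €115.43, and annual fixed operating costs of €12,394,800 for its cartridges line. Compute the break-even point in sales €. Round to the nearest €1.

€20,429,910

Contribution margin per unit = €293.49 − €115.43 = €178.06, a CM ratio of €178.06 ÷ €293.49 = 0.6067.
Break-even sales = FC ÷ CM ratio = €12,394,800 × €293.49 / €178.06 = €20,429,910.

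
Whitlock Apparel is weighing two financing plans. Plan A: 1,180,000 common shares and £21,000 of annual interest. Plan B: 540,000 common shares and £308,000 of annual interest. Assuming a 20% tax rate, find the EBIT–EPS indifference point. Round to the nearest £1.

£550,156

At indifference, (EBIT − 21,000)(1 − t)/1,180,000 = (EBIT − 308,000)(1 − t)/540,000.
The (1 − t) factor cancels: (EBIT − 21,000) × 540,000 = (EBIT − 308,000) × 1,180,000.
EBIT × (1,180,000 − 540,000) = 308,000 × 1,180,000 − 21,000 × 540,000 = 352,100,000,000, so EBIT = 352,100,000,000 ÷ 640,000 = 550,156.25.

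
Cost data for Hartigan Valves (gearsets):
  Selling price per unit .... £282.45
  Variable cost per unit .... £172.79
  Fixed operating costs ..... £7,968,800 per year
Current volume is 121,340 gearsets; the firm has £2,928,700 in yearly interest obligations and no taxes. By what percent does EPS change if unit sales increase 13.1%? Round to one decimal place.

+72.4%

Total contribution margin = 121,340 × £109.66 = £13,306,144.40.
Subtracting fixed costs: EBIT = £13,306,144.40 − £7,968,800 = £5,337,344.40.
Interest = £2,928,700.00, so EBIT − I = £2,408,644.40.
Degree of combined leverage = contribution ÷ (EBIT − I) = £13,306,144.40 ÷ £2,408,644.40 = 5.5243.
EPS therefore changes by 5.5243 × (+13.1%) = +72.4%.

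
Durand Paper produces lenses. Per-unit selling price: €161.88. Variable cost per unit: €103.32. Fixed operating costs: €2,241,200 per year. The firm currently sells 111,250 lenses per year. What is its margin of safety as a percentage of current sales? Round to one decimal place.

Unit CM = price − variable cost = €161.88 − €103.32 = €58.56. Break-even units = €2,241,200 ÷ €58.56 = 38,271.86; break-even revenue = 38,271.86 × €161.88 = €6,195,448.36.
Actual sales revenue = 111,250 × €161.88 = €18,009,150.00.
Margin of safety = (€18,009,150.00 − €6,195,448.36) ÷ €18,009,150.00 = 65.6%.

65.6%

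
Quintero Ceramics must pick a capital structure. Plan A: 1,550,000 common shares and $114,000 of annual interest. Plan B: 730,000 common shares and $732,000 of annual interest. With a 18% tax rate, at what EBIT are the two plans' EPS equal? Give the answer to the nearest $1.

$1,282,171

Set EPS_A = EPS_B: (EBIT − $114,000)(1 − 0.18) ÷ 1,550,000 = (EBIT − $732,000)(1 − 0.18) ÷ 730,000.
The (1 − t) factor cancels: (EBIT − 114,000) × 730,000 = (EBIT − 732,000) × 1,550,000.
Solving, EBIT = (732,000·1,550,000 − 114,000·730,000) / (1,550,000 − 730,000) = 1,051,380,000,000 / 820,000 = 1,282,170.73.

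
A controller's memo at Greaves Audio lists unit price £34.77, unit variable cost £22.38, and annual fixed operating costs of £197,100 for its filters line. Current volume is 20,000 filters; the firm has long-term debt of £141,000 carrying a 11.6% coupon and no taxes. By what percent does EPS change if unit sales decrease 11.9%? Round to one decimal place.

Total contribution margin = 20,000 × £12.39 = £247,800.00.
EBIT = £247,800.00 − £197,100 = £50,700.00.
Interest = £16,356.00, so EBIT − I = £34,344.00.
DCL = total CM / (EBIT − I) = £247,800.00 / £34,344.00 = 7.2152.
%ΔEPS = DCL × %ΔSales = 7.2152 × -11.9% = -85.9%.

-85.9%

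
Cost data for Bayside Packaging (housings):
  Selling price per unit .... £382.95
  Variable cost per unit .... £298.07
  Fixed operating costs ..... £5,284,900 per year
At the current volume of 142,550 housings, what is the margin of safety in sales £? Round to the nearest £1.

£30,745,832

Each unit contributes £382.95 − £298.07 = £84.88. Break-even units = £5,284,900 ÷ £84.88 = 62,263.20; break-even revenue = 62,263.20 × £382.95 = £23,843,690.56.
Actual sales revenue = 142,550 × £382.95 = £54,589,522.50.
Margin of safety = £54,589,522.50 − £23,843,690.56 = £30,745,832.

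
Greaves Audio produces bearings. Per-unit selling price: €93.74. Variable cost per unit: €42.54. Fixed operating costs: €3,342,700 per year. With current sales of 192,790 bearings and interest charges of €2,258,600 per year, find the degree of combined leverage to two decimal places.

At 192,790 units, contribution = 192,790 × €51.20 = €9,870,848.00.
Operating income = contribution − fixed costs = €9,870,848.00 − €3,342,700 = €6,528,148.00. Interest = €2,258,600.00, so EBIT − I = €4,269,548.00.
Degree of total leverage = total CM / (EBIT − interest) = €9,870,848.00 / €4,269,548.00 = 2.3119.

2.31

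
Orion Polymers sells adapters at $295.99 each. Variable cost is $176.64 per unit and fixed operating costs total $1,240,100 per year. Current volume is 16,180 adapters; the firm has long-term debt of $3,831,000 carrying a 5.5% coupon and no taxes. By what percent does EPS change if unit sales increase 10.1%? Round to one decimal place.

+40.6%

Total contribution margin = 16,180 × $119.35 = $1,931,083.00.
EBIT = $1,931,083.00 − $1,240,100 = $690,983.00.
After interest of $210,705.00, pre-tax earnings = $480,278.00.
DCL = total CM / (EBIT − I) = $1,931,083.00 / $480,278.00 = 4.0208.
EPS therefore changes by 4.0208 × (+10.1%) = +40.6%.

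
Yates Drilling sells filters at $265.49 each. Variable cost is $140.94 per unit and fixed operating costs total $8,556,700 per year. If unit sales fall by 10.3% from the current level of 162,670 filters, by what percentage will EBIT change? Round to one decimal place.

-17.8%

Total contribution margin = 162,670 × $124.55 = $20,260,548.50.
Operating income = contribution − fixed costs = $20,260,548.50 − $8,556,700 = $11,703,848.50.
So DOL = total CM / EBIT = $20,260,548.50 / $11,703,848.50 = 1.7311.
Operating income changes by 1.7311 × -10.3% = -17.8%.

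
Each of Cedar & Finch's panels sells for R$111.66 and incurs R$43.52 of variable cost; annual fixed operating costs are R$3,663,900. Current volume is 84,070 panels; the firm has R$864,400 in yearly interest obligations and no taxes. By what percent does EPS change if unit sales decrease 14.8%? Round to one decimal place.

Total contribution margin = 84,070 × R$68.14 = R$5,728,529.80.
EBIT = R$5,728,529.80 − R$3,663,900 = R$2,064,629.80.
Interest = R$864,400.00, so EBIT − I = R$1,200,229.80.
Degree of combined leverage = contribution ÷ (EBIT − I) = R$5,728,529.80 ÷ R$1,200,229.80 = 4.7729.
%ΔEPS = DCL × %ΔSales = 4.7729 × -14.8% = -70.6%.

-70.6%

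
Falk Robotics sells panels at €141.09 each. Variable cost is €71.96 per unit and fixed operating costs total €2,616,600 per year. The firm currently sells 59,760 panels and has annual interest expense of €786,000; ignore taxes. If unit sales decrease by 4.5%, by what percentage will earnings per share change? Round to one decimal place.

Total contribution margin = 59,760 × €69.13 = €4,131,208.80.
Subtracting fixed costs: EBIT = €4,131,208.80 − €2,616,600 = €1,514,608.80.
Interest = €786,000.00, so EBIT − I = €728,608.80.
Degree of combined leverage = contribution ÷ (EBIT − I) = €4,131,208.80 ÷ €728,608.80 = 5.6700.
%ΔEPS = DCL × %ΔSales = 5.6700 × -4.5% = -25.5%.

-25.5%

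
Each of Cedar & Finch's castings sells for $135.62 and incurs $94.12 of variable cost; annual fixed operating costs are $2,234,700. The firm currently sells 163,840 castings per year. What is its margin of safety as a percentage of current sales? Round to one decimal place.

Unit CM = price − variable cost = $135.62 − $94.12 = $41.50. Break-even units = $2,234,700 ÷ $41.50 = 53,848.19; break-even revenue = 53,848.19 × $135.62 = $7,302,891.90.
Actual sales revenue = 163,840 × $135.62 = $22,219,980.80.
Margin of safety = ($22,219,980.80 − $7,302,891.90) ÷ $22,219,980.80 = 67.1%.

67.1%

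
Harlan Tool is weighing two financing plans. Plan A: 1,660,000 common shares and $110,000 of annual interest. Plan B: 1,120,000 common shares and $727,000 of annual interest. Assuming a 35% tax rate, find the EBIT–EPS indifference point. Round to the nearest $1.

At indifference, (EBIT − 110,000)(1 − t)/1,660,000 = (EBIT − 727,000)(1 − t)/1,120,000.
Cancelling (1 − t) and cross-multiplying: 1,120,000·(EBIT − 110,000) = 1,660,000·(EBIT − 727,000).
EBIT × (1,660,000 − 1,120,000) = 727,000 × 1,660,000 − 110,000 × 1,120,000 = 1,083,620,000,000, so EBIT = 1,083,620,000,000 ÷ 540,000 = 2,006,703.70.

$2,006,704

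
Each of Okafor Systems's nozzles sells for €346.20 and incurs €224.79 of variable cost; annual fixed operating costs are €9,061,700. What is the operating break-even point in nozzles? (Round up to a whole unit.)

Each unit contributes €346.20 − €224.79 = €121.41.
Units to break even: €9,061,700 ÷ €121.41 = 74,637.18, rounded up to 74,638.

74,638 nozzles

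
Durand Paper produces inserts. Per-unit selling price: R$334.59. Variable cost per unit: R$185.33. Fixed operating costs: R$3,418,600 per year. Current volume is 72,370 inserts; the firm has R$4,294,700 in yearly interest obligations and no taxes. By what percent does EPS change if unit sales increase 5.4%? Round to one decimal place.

+18.9%

Total contribution margin = 72,370 × R$149.26 = R$10,801,946.20.
EBIT = R$10,801,946.20 − R$3,418,600 = R$7,383,346.20.
After interest of R$4,294,700.00, pre-tax earnings = R$3,088,646.20.
Degree of combined leverage = contribution ÷ (EBIT − I) = R$10,801,946.20 ÷ R$3,088,646.20 = 3.4973.
%ΔEPS = DCL × %ΔSales = 3.4973 × +5.4% = +18.9%.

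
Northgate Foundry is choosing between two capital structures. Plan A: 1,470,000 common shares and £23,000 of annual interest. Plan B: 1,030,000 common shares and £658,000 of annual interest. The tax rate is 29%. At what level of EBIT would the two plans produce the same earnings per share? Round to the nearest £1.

Set EPS_A = EPS_B: (EBIT − £23,000)(1 − 0.29) ÷ 1,470,000 = (EBIT − £658,000)(1 − 0.29) ÷ 1,030,000.
Cancelling (1 − t) and cross-multiplying: 1,030,000·(EBIT − 23,000) = 1,470,000·(EBIT − 658,000).
Solving, EBIT = (658,000·1,470,000 − 23,000·1,030,000) / (1,470,000 − 1,030,000) = 943,570,000,000 / 440,000 = 2,144,477.27.

£2,144,477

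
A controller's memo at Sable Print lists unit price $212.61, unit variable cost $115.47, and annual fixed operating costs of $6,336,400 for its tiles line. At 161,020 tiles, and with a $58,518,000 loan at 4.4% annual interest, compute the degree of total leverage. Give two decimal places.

Total contribution margin = 161,020 × $97.14 = $15,641,482.80.
EBIT = $15,641,482.80 − $6,336,400 = $9,305,082.80. Interest = $2,574,792.00, so EBIT − I = $6,730,290.80.
Degree of total leverage = total CM / (EBIT − interest) = $15,641,482.80 / $6,730,290.80 = 2.3240.

2.32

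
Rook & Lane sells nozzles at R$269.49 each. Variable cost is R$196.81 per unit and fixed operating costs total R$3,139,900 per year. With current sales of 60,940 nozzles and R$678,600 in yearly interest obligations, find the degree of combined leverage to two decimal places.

Contribution at this volume is 60,940 × R$72.68 = R$4,429,119.20.
EBIT = R$4,429,119.20 − R$3,139,900 = R$1,289,219.20. Interest = R$678,600.00.
DOL = R$4,429,119.20 ÷ R$1,289,219.20 = 3.4355; DFL = R$1,289,219.20 ÷ R$610,619.20 = 2.1113.
Combined leverage = 3.4355 × 2.1113 = 7.2534.

7.25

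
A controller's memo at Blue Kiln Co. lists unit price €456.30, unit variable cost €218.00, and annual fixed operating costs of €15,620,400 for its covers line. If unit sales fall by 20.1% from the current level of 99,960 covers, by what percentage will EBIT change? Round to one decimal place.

-58.4%

At 99,960 units, contribution = 99,960 × €238.30 = €23,820,468.00.
Subtracting fixed costs: EBIT = €23,820,468.00 − €15,620,400 = €8,200,068.00.
DOL = contribution ÷ EBIT = €23,820,468.00 ÷ €8,200,068.00 = 2.9049.
So EBIT moves 2.9049 × (-20.1%) = -58.4%.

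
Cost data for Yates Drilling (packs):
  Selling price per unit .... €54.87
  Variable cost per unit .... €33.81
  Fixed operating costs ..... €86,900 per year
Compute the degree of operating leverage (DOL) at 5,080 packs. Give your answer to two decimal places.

Contribution at this volume is 5,080 × €21.06 = €106,984.80.
EBIT = €106,984.80 − €86,900 = €20,084.80.
So DOL = total CM / EBIT = €106,984.80 / €20,084.80 = 5.3267.

5.33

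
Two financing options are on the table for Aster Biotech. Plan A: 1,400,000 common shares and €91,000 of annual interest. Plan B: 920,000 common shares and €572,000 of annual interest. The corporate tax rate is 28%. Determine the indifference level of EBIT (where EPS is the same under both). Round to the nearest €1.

€1,493,917

Set EPS_A = EPS_B: (EBIT − €91,000)(1 − 0.28) ÷ 1,400,000 = (EBIT − €572,000)(1 − 0.28) ÷ 920,000.
Cancelling (1 − t) and cross-multiplying: 920,000·(EBIT − 91,000) = 1,400,000·(EBIT − 572,000).
EBIT × (1,400,000 − 920,000) = 572,000 × 1,400,000 − 91,000 × 920,000 = 717,080,000,000, so EBIT = 717,080,000,000 ÷ 480,000 = 1,493,916.67.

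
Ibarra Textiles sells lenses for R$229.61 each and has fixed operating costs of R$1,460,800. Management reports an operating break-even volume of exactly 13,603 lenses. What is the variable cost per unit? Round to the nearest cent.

R$122.22

At break-even, FC = Q × (P − VC), so P − VC = R$1,460,800 ÷ 13,603 = R$107.3881.
Hence VC = price − CM = R$229.61 − R$107.3881 = R$122.22.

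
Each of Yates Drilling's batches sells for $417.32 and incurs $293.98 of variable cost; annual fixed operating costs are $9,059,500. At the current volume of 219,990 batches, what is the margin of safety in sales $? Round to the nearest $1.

Each unit contributes $417.32 − $293.98 = $123.34. Break-even units = $9,059,500 ÷ $123.34 = 73,451.44; break-even revenue = 73,451.44 × $417.32 = $30,652,752.88.
Actual sales revenue = 219,990 × $417.32 = $91,806,226.80.
Margin of safety = $91,806,226.80 − $30,652,752.88 = $61,153,474.

$61,153,474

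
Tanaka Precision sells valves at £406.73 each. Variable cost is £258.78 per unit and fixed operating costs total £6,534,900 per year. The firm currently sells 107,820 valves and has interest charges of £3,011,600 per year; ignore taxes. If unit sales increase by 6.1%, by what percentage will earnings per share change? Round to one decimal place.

At 107,820 units, contribution = 107,820 × £147.95 = £15,951,969.00.
Operating income = contribution − fixed costs = £15,951,969.00 − £6,534,900 = £9,417,069.00.
After interest of £3,011,600.00, pre-tax earnings = £6,405,469.00.
DCL = total CM / (EBIT − I) = £15,951,969.00 / £6,405,469.00 = 2.4904.
%ΔEPS = DCL × %ΔSales = 2.4904 × +6.1% = +15.2%.

+15.2%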